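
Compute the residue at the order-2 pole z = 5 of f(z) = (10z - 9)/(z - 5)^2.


Step 1: Pole of order 2 at z = 5
Step 2: Res = lim d/dz [(z - 5)^2 * f(z)] as z -> 5
Step 3: (z - 5)^2 * f(z) = 10z - 9
Step 4: d/dz[10z - 9] = 10

10


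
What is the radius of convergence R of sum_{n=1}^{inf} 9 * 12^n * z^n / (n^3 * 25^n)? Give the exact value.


Step 1: General term a_n = 9 * 12^n / (n^3 * 25^n)
Step 2: By the root test, |a_n|^(1/n) = 9^(1/n) * 12 / (n^(3/n) * 25) -> 12/25 as n -> infinity (since 9^(1/n) -> 1 and n^(3/n) -> 1)
Step 3: R = 1/lim|a_n|^(1/n) = 25/12

25/12


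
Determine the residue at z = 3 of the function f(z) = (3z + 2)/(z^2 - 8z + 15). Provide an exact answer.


Step 1: Q(z) = z^2 - 8z + 15 = (z - 3)(z - 5)
Step 2: Q'(z) = 2z - 8
Step 3: Q'(3) = -2, P(3) = 11
Step 4: Res = P(3)/Q'(3) = 11/(-2) = -11/2

-11/2


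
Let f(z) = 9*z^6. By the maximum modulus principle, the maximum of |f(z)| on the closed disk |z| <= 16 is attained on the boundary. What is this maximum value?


Step 1: On |z| = 16, |f(z)| = 9 * |z|^6 = 9 * 16^6
Step 2: By maximum modulus principle, maximum is on boundary.
Step 3: Maximum = 9 * 16777216 = 150994944

150994944


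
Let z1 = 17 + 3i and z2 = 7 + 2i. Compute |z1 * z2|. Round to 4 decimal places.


Step 1: |z1| = sqrt(17^2 + 3^2) = sqrt(298)
Step 2: |z2| = sqrt(7^2 + 2^2) = sqrt(53)
Step 3: |z1*z2| = |z1|*|z2| = sqrt(298) * sqrt(53) = sqrt(298 * 53) = sqrt(15794)
Step 4: = 125.6742

125.6742


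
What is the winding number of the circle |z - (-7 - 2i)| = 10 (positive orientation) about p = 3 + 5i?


Step 1: Center c = (-7, -2), radius = 10
Step 2: |p - c|^2 = 10^2 + 7^2 = 149
Step 3: r^2 = 100
Step 4: |p-c| > r so winding number = 0

0


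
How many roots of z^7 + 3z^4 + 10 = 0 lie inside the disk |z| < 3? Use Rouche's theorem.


Step 1: On |z| = 3 the three terms have sizes |z^7| = 3^7 = 2187, |3z^4| = 3*3^4 = 243, |10| = 10
Step 2: The dominant term is g(z) = z^7; let h(z) = 3z^4 + 10 so f = g + h
Step 3: On |z| = 3: |g| = 2187 and |h| <= 243 + 10 = 253
Step 4: Since 2187 > 253, |h| < |g| on |z| = 3, so by Rouche f has the same number of zeros as g inside |z| < 3
Step 5: g(z) = z^7 has 7 zeros (all at the origin) inside |z| < 3. Answer = 7

7


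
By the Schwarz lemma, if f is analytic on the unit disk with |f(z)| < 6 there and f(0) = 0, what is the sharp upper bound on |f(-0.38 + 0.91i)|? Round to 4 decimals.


Step 1: g = f/6 maps D -> D with g(0) = 0, so by the Schwarz lemma |g(z)| <= |z|, i.e. |f(z)| <= 6|z|; this is sharp (f(z) = 6z).
Step 2: |z0|^2 = (-0.38)^2 + 0.91^2 = 0.9725
Step 3: |z0| = sqrt(0.9725) = 0.986154
Step 4: Best bound = 6 * |z0| = 6 * 0.986154 = 5.9169

5.9169


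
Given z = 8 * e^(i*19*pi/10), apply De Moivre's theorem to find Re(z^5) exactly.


Step 1: By De Moivre's theorem, z^5 = 8^5 * e^(i*5*19*pi/10) = 32768 * (cos(19*pi/2) + i*sin(19*pi/2))
Step 2: |z|^5 = 8^5 = 32768
Step 3: Reduce the angle mod 2*pi: 19*pi/2 - 8*pi = 3*pi/2
Step 4: cos(3*pi/2) = 0
Step 5: Re(z^5) = 32768 * 0 = 0

0


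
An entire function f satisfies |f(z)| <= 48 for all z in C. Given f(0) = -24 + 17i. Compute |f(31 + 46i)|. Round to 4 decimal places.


Step 1: By Liouville's theorem, a bounded entire function is constant.
Step 2: f(z) = f(0) = -24 + 17i for all z.
Step 3: |f(w)| = |-24 + 17i| = sqrt(576 + 289)
Step 4: = 29.4109

29.4109


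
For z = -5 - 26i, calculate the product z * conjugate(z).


Step 1: conj(z) = -5 + 26i
Step 2: z * conj(z) = (-5)^2 + (-26)^2
Step 3: = 25 + 676 = 701

701


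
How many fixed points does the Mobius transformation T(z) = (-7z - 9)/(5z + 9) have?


Step 1: Fixed points satisfy T(z) = z
Step 2: 5z^2 + 16z + 9 = 0
Step 3: Discriminant = 16^2 - 4*5*9 = 76
Step 4: Number of fixed points = 2

2


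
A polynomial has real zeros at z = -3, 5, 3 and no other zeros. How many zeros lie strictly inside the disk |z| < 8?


Step 1: Check each root:
  z = -3: |-3| = 3 < 8
  z = 5: |5| = 5 < 8
  z = 3: |3| = 3 < 8
Step 2: Count = 3

3


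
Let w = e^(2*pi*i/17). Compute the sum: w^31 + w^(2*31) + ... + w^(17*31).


Step 1: The sum sum_{j=1}^{n} w^(k*j) equals n if n | k, else 0.
Step 2: Here n = 17, k = 31
Step 3: Does n divide k? 17 | 31 -> False
Step 4: Sum = 0

0


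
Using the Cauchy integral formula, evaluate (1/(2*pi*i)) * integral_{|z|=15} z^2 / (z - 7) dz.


Step 1: f(z) = z^2, a = 7 is inside |z| = 15
Step 2: By Cauchy integral formula: (1/(2pi*i)) * integral = f(a)
Step 3: f(7) = 7^2 = 49

49


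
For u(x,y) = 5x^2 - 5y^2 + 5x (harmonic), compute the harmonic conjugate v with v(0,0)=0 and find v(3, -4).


Step 1: v_x = -u_y = 10y + 0
Step 2: v_y = u_x = 10x + 5
Step 3: v = 10xy + 5y + C
Step 4: v(0,0) = 0 => C = 0
Step 5: v(3, -4) = -140

-140


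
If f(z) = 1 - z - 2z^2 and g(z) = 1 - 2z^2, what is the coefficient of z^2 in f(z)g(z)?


Step 1: z^2 term in f*g comes from: (1)*(-2z^2) + (-z)*(0) + (-2z^2)*(1)
Step 2: = -2 + 0 - 2
Step 3: = -4

-4


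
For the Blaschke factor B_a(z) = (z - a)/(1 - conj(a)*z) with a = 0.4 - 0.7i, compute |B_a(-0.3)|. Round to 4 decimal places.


Step 1: Numerator z0 - a = -0.3 - (0.4 - 0.7i) = -0.7 + 0.7i
Step 2: Denominator 1 - conj(a)*z0 = 1 - (0.4 + 0.7i)*(-0.3) = 1.12 + 0.21i
Step 3: |z0 - a|^2 = (-0.7)^2 + 0.7^2 = 0.98; |1 - conj(a)*z0|^2 = 1.12^2 + 0.21^2 = 1.2985
Step 4: |B_a(-0.3)| = sqrt(0.98 / 1.2985) = sqrt(0.754717)
Step 5: = 0.8687

0.8687


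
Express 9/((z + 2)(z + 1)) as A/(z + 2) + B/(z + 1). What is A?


Step 1: Multiply both sides by (z + 2) and set z = -2
Step 2: A = 9 / (-2 + 1)
Step 3: A = 9 / (-1)
Step 4: A = -9

-9


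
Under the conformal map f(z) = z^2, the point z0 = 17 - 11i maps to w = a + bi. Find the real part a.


Step 1: z0 = 17 - 11i
Step 2: z0^2 = 17^2 - (-11)^2 - 374i
Step 3: real part = 289 - 121 = 168

168


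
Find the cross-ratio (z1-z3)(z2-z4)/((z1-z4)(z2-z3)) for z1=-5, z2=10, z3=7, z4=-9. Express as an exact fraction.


Step 1: (z1-z3)(z2-z4) = (-12) * 19 = -228
Step 2: (z1-z4)(z2-z3) = 4 * 3 = 12
Step 3: Cross-ratio = -228/12 = -19

-19


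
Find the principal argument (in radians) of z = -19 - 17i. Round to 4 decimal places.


Step 1: z = -19 - 17i
Step 2: arg(z) = atan2(-17, -19)
Step 3: arg(z) = -2.4117

-2.4117


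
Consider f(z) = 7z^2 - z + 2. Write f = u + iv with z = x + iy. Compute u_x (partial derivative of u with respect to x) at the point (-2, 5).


Step 1: f(z) = 7(x+iy)^2 - (x+iy) + 2
Step 2: u = 7(x^2 - y^2) - x + 2
Step 3: u_x = 14x - 1
Step 4: At (-2, 5): u_x = -28 - 1 = -29

-29


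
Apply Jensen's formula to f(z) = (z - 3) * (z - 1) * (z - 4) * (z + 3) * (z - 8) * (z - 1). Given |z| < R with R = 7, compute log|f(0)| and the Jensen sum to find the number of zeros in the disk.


Jensen's formula: (1/2pi)*integral log|f(Re^it)|dt = log|f(0)| + sum_{|a_k|<R} log(R/|a_k|)
Step 1: f(0) = (-3) * (-1) * (-4) * 3 * (-8) * (-1) = -288
Step 2: log|f(0)| = log|3| + log|1| + log|4| + log|-3| + log|8| + log|1| = 5.663
Step 3: Zeros inside |z| < 7: 3, 1, 4, -3, 1
Step 4: Jensen sum = log(7/3) + log(7/1) + log(7/4) + log(7/3) + log(7/1) = 6.146
Step 5: n(R) = number of terms in the Jensen sum = count of zeros inside |z| < 7 = 5

5


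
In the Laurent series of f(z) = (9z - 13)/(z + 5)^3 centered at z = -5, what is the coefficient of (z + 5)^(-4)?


Step 1: Write the numerator in powers of (z + 5): 9z - 13 = 9(z + 5) + (9*(-5) - 13) = 9(z + 5) - 58
Step 2: Divide by (z + 5)^3: f(z) = -58(z + 5)^(-3) + 9(z + 5)^(-2)
Step 3: This finite sum is the Laurent series of f about z = -5.
Step 4: Only the powers -3 and -2 appear, so the coefficient of (z + 5)^(-4) = 0

0


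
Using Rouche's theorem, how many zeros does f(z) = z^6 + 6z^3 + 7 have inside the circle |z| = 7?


Step 1: On |z| = 7 the three terms have sizes |z^6| = 7^6 = 117649, |6z^3| = 6*7^3 = 2058, |7| = 7
Step 2: The dominant term is g(z) = z^6; let h(z) = 6z^3 + 7 so f = g + h
Step 3: On |z| = 7: |g| = 117649 and |h| <= 2058 + 7 = 2065
Step 4: Since 117649 > 2065, |h| < |g| on |z| = 7, so by Rouche f has the same number of zeros as g inside |z| < 7
Step 5: g(z) = z^6 has 6 zeros (all at the origin) inside |z| < 7. Answer = 6

6


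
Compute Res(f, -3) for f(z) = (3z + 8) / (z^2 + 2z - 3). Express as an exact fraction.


Step 1: Q(z) = z^2 + 2z - 3 = (z + 3)(z - 1)
Step 2: Q'(z) = 2z + 2
Step 3: Q'(-3) = -4, P(-3) = -1
Step 4: Res = P(-3)/Q'(-3) = -1/(-4) = 1/4

1/4


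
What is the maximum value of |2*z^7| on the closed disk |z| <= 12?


Step 1: On |z| = 12, |f(z)| = 2 * |z|^7 = 2 * 12^7
Step 2: By maximum modulus principle, maximum is on boundary.
Step 3: Maximum = 2 * 35831808 = 71663616

71663616


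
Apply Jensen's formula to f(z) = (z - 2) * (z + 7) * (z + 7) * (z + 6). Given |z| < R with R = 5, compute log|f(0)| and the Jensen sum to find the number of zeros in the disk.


Jensen's formula: (1/2pi)*integral log|f(Re^it)|dt = log|f(0)| + sum_{|a_k|<R} log(R/|a_k|)
Step 1: f(0) = (-2) * 7 * 7 * 6 = -588
Step 2: log|f(0)| = log|2| + log|-7| + log|-7| + log|-6| = 6.3767
Step 3: Zeros inside |z| < 5: 2
Step 4: Jensen sum = log(5/2) = 0.9163
Step 5: n(R) = number of terms in the Jensen sum = count of zeros inside |z| < 5 = 1

1


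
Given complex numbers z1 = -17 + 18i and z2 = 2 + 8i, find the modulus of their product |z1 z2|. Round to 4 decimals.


Step 1: |z1| = sqrt((-17)^2 + 18^2) = sqrt(613)
Step 2: |z2| = sqrt(2^2 + 8^2) = sqrt(68)
Step 3: |z1*z2| = |z1|*|z2| = sqrt(613) * sqrt(68) = sqrt(613 * 68) = sqrt(41684)
Step 4: = 204.1666

204.1666


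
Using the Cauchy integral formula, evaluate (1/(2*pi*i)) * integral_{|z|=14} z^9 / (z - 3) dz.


Step 1: f(z) = z^9, a = 3 is inside |z| = 14
Step 2: By Cauchy integral formula: (1/(2pi*i)) * integral = f(a)
Step 3: f(3) = 3^9 = 19683

19683


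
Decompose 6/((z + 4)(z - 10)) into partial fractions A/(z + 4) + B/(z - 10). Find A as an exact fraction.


Step 1: Multiply both sides by (z + 4) and set z = -4
Step 2: A = 6 / (-4 - 10)
Step 3: A = 6 / (-14)
Step 4: A = -3/7

-3/7


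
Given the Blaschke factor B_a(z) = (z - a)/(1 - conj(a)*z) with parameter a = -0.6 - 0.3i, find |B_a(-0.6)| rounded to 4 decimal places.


Step 1: Numerator z0 - a = -0.6 - (-0.6 - 0.3i) = 0 + 0.3i
Step 2: Denominator 1 - conj(a)*z0 = 1 - (-0.6 + 0.3i)*(-0.6) = 0.64 + 0.18i
Step 3: |z0 - a|^2 = 0^2 + 0.3^2 = 0.09; |1 - conj(a)*z0|^2 = 0.64^2 + 0.18^2 = 0.442
Step 4: |B_a(-0.6)| = sqrt(0.09 / 0.442) = sqrt(0.20362)
Step 5: = 0.4512

0.4512


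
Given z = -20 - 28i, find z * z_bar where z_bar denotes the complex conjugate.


Step 1: conj(z) = -20 + 28i
Step 2: z * conj(z) = (-20)^2 + (-28)^2
Step 3: = 400 + 784 = 1184

1184


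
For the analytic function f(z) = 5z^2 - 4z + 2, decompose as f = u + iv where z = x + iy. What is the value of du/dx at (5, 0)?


Step 1: f(z) = 5(x+iy)^2 - 4(x+iy) + 2
Step 2: u = 5(x^2 - y^2) - 4x + 2
Step 3: u_x = 10x - 4
Step 4: At (5, 0): u_x = 50 - 4 = 46

46


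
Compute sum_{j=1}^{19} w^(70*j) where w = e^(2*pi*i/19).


Step 1: The sum sum_{j=1}^{n} w^(k*j) equals n if n | k, else 0.
Step 2: Here n = 19, k = 70
Step 3: Does n divide k? 19 | 70 -> False
Step 4: Sum = 0

0


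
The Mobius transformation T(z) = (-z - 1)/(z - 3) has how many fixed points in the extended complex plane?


Step 1: Fixed points satisfy T(z) = z
Step 2: z^2 - 2z + 1 = 0
Step 3: Discriminant = (-2)^2 - 4*1*1 = 0
Step 4: Number of fixed points = 1

1


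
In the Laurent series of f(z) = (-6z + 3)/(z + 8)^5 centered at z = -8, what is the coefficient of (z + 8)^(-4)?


Step 1: Write the numerator in powers of (z + 8): -6z + 3 = -6(z + 8) + (-6*(-8) + 3) = -6(z + 8) + 51
Step 2: Divide by (z + 8)^5: f(z) = 51(z + 8)^(-5) - 6(z + 8)^(-4)
Step 3: This finite sum is the Laurent series of f about z = -8.
Step 4: Coefficient of (z + 8)^(-4) = coefficient of (z + 8) in the re-centred numerator = -6

-6


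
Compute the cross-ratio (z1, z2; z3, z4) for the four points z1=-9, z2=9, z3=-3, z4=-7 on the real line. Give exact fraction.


Step 1: (z1-z3)(z2-z4) = (-6) * 16 = -96
Step 2: (z1-z4)(z2-z3) = (-2) * 12 = -24
Step 3: Cross-ratio = 96/24 = 4

4


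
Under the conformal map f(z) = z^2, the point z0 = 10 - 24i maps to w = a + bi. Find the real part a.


Step 1: z0 = 10 - 24i
Step 2: z0^2 = 10^2 - (-24)^2 - 480i
Step 3: real part = 100 - 576 = -476

-476


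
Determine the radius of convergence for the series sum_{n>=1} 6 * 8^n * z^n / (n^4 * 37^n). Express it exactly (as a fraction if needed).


Step 1: General term a_n = 6 * 8^n / (n^4 * 37^n)
Step 2: By the root test, |a_n|^(1/n) = 6^(1/n) * 8 / (n^(4/n) * 37) -> 8/37 as n -> infinity (since 6^(1/n) -> 1 and n^(4/n) -> 1)
Step 3: R = 1/lim|a_n|^(1/n) = 37/8

37/8


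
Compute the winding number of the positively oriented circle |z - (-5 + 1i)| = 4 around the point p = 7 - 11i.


Step 1: Center c = (-5, 1), radius = 4
Step 2: |p - c|^2 = 12^2 + (-12)^2 = 288
Step 3: r^2 = 16
Step 4: |p-c| > r so winding number = 0

0


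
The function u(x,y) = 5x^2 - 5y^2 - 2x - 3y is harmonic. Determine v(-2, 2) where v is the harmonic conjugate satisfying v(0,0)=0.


Step 1: v_x = -u_y = 10y + 3
Step 2: v_y = u_x = 10x - 2
Step 3: v = 10xy + 3x - 2y + C
Step 4: v(0,0) = 0 => C = 0
Step 5: v(-2, 2) = -50

-50


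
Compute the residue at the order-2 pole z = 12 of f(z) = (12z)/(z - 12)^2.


Step 1: Pole of order 2 at z = 12
Step 2: Res = lim d/dz [(z - 12)^2 * f(z)] as z -> 12
Step 3: (z - 12)^2 * f(z) = 12z
Step 4: d/dz[12z] = 12

12


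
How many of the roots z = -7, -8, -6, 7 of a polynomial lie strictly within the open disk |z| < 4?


Step 1: Check each root:
  z = -7: |-7| = 7 >= 4
  z = -8: |-8| = 8 >= 4
  z = -6: |-6| = 6 >= 4
  z = 7: |7| = 7 >= 4
Step 2: Count = 0

0


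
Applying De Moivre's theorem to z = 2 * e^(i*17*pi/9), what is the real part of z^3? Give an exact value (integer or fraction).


Step 1: By De Moivre's theorem, z^3 = 2^3 * e^(i*3*17*pi/9) = 8 * (cos(17*pi/3) + i*sin(17*pi/3))
Step 2: |z|^3 = 2^3 = 8
Step 3: Reduce the angle mod 2*pi: 17*pi/3 - 4*pi = 5*pi/3
Step 4: cos(5*pi/3) = 1/2
Step 5: Re(z^3) = 8 * 1/2 = 4

4


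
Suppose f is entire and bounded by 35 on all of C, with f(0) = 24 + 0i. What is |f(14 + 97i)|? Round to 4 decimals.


Step 1: By Liouville's theorem, a bounded entire function is constant.
Step 2: f(z) = f(0) = 24 + 0i for all z.
Step 3: |f(w)| = |24 + 0i| = sqrt(576 + 0)
Step 4: = 24.0

24.0


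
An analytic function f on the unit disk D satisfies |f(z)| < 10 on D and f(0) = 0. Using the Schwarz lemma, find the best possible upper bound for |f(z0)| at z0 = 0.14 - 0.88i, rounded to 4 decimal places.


Step 1: g = f/10 maps D -> D with g(0) = 0, so by the Schwarz lemma |g(z)| <= |z|, i.e. |f(z)| <= 10|z|; this is sharp (f(z) = 10z).
Step 2: |z0|^2 = 0.14^2 + (-0.88)^2 = 0.794
Step 3: |z0| = sqrt(0.794) = 0.891067
Step 4: Best bound = 10 * |z0| = 10 * 0.891067 = 8.9107

8.9107


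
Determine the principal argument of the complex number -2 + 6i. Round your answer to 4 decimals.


Step 1: z = -2 + 6i
Step 2: arg(z) = atan2(6, -2)
Step 3: arg(z) = 1.8925

1.8925


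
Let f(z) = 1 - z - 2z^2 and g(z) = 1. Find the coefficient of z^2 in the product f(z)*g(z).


Step 1: z^2 term in f*g comes from: (1)*(0) + (-z)*(0) + (-2z^2)*(1)
Step 2: = 0 + 0 - 2
Step 3: = -2

-2


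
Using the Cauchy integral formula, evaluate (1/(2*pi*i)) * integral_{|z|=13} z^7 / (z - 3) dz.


Step 1: f(z) = z^7, a = 3 is inside |z| = 13
Step 2: By Cauchy integral formula: (1/(2pi*i)) * integral = f(a)
Step 3: f(3) = 3^7 = 2187

2187


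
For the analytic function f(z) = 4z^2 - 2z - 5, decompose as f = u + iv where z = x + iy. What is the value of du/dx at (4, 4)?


Step 1: f(z) = 4(x+iy)^2 - 2(x+iy) - 5
Step 2: u = 4(x^2 - y^2) - 2x - 5
Step 3: u_x = 8x - 2
Step 4: At (4, 4): u_x = 32 - 2 = 30

30


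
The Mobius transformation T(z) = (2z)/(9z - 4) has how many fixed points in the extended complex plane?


Step 1: Fixed points satisfy T(z) = z
Step 2: 9z^2 - 6z = 0
Step 3: Discriminant = (-6)^2 - 4*9*0 = 36
Step 4: Number of fixed points = 2

2


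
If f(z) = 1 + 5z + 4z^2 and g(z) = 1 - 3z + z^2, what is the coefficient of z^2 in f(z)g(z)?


Step 1: z^2 term in f*g comes from: (1)*(z^2) + (5z)*(-3z) + (4z^2)*(1)
Step 2: = 1 - 15 + 4
Step 3: = -10

-10


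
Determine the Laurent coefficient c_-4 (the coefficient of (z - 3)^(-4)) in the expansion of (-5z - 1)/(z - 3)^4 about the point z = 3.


Step 1: Write the numerator in powers of (z - 3): -5z - 1 = -5(z - 3) + (-5*3 - 1) = -5(z - 3) - 16
Step 2: Divide by (z - 3)^4: f(z) = -16(z - 3)^(-4) - 5(z - 3)^(-3)
Step 3: This finite sum is the Laurent series of f about z = 3.
Step 4: Coefficient of (z - 3)^(-4) = -5*3 - 1 = -16

-16


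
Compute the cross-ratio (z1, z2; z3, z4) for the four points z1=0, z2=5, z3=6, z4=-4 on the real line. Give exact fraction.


Step 1: (z1-z3)(z2-z4) = (-6) * 9 = -54
Step 2: (z1-z4)(z2-z3) = 4 * (-1) = -4
Step 3: Cross-ratio = 54/4 = 27/2

27/2


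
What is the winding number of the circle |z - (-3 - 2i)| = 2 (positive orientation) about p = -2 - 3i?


Step 1: Center c = (-3, -2), radius = 2
Step 2: |p - c|^2 = 1^2 + (-1)^2 = 2
Step 3: r^2 = 4
Step 4: |p-c| < r so winding number = 1

1


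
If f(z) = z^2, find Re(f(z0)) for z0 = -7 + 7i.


Step 1: z0 = -7 + 7i
Step 2: z0^2 = (-7)^2 - 7^2 - 98i
Step 3: real part = 49 - 49 = 0

0


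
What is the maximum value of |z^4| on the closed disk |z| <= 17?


Step 1: On |z| = 17, |f(z)| = |z|^4 = 17^4
Step 2: By maximum modulus principle, maximum is on boundary.
Step 3: Maximum = 83521 = 83521

83521


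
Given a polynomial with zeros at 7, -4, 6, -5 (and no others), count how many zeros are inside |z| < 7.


Step 1: Check each root:
  z = 7: |7| = 7 >= 7
  z = -4: |-4| = 4 < 7
  z = 6: |6| = 6 < 7
  z = -5: |-5| = 5 < 7
Step 2: Count = 3

3


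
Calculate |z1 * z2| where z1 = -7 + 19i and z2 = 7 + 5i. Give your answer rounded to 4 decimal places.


Step 1: |z1| = sqrt((-7)^2 + 19^2) = sqrt(410)
Step 2: |z2| = sqrt(7^2 + 5^2) = sqrt(74)
Step 3: |z1*z2| = |z1|*|z2| = sqrt(410) * sqrt(74) = sqrt(410 * 74) = sqrt(30340)
Step 4: = 174.1838

174.1838


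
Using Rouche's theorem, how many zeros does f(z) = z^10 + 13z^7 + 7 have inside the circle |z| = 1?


Step 1: On |z| = 1 the three terms have sizes |z^10| = 1^10 = 1, |13z^7| = 13*1^7 = 13, |7| = 7
Step 2: The dominant term is g(z) = 13z^7; let h(z) = z^10 + 7 so f = g + h
Step 3: On |z| = 1: |g| = 13 and |h| <= 1 + 7 = 8
Step 4: Since 13 > 8, |h| < |g| on |z| = 1, so by Rouche f has the same number of zeros as g inside |z| < 1
Step 5: g(z) = 13z^7 has 7 zeros (at the origin, multiplicity 7) inside |z| < 1. Answer = 7

7


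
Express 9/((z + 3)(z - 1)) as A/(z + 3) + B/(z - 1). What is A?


Step 1: Multiply both sides by (z + 3) and set z = -3
Step 2: A = 9 / (-3 - 1)
Step 3: A = 9 / (-4)
Step 4: A = -9/4

-9/4


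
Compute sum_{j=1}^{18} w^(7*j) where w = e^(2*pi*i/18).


Step 1: The sum sum_{j=1}^{n} w^(k*j) equals n if n | k, else 0.
Step 2: Here n = 18, k = 7
Step 3: Does n divide k? 18 | 7 -> False
Step 4: Sum = 0

0


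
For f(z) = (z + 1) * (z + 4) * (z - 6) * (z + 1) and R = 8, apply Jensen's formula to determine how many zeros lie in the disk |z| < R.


Jensen's formula: (1/2pi)*integral log|f(Re^it)|dt = log|f(0)| + sum_{|a_k|<R} log(R/|a_k|)
Step 1: f(0) = 1 * 4 * (-6) * 1 = -24
Step 2: log|f(0)| = log|-1| + log|-4| + log|6| + log|-1| = 3.1781
Step 3: Zeros inside |z| < 8: -1, -4, 6, -1
Step 4: Jensen sum = log(8/1) + log(8/4) + log(8/6) + log(8/1) = 5.1397
Step 5: n(R) = number of terms in the Jensen sum = count of zeros inside |z| < 8 = 4

4


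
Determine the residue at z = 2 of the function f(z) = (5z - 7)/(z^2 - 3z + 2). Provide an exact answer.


Step 1: Q(z) = z^2 - 3z + 2 = (z - 2)(z - 1)
Step 2: Q'(z) = 2z - 3
Step 3: Q'(2) = 1, P(2) = 3
Step 4: Res = P(2)/Q'(2) = 3/1 = 3

3


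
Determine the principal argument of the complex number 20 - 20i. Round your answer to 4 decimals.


Step 1: z = 20 - 20i
Step 2: arg(z) = atan2(-20, 20)
Step 3: arg(z) = -0.7854

-0.7854


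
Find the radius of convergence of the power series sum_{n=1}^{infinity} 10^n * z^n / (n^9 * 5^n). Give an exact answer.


Step 1: General term a_n = 10^n / (n^9 * 5^n)
Step 2: By the root test, |a_n|^(1/n) = 10 / (n^(9/n) * 5) -> 10/5 as n -> infinity (since n^(9/n) -> 1)
Step 3: R = 1/lim|a_n|^(1/n) = 5/10 = 1/2

1/2


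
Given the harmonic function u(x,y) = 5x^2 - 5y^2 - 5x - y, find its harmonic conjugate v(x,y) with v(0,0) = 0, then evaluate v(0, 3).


Step 1: v_x = -u_y = 10y + 1
Step 2: v_y = u_x = 10x - 5
Step 3: v = 10xy + x - 5y + C
Step 4: v(0,0) = 0 => C = 0
Step 5: v(0, 3) = -15

-15


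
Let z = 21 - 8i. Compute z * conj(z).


Step 1: conj(z) = 21 + 8i
Step 2: z * conj(z) = 21^2 + (-8)^2
Step 3: = 441 + 64 = 505

505


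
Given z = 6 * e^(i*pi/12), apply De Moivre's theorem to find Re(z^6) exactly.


Step 1: By De Moivre's theorem, z^6 = 6^6 * e^(i*6*pi/12) = 46656 * (cos(pi/2) + i*sin(pi/2))
Step 2: |z|^6 = 6^6 = 46656
Step 3: The angle pi/2 already lies in [0, 2*pi)
Step 4: cos(pi/2) = 0
Step 5: Re(z^6) = 46656 * 0 = 0

0


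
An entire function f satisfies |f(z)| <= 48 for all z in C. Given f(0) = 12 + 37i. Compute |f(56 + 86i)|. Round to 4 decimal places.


Step 1: By Liouville's theorem, a bounded entire function is constant.
Step 2: f(z) = f(0) = 12 + 37i for all z.
Step 3: |f(w)| = |12 + 37i| = sqrt(144 + 1369)
Step 4: = 38.8973

38.8973


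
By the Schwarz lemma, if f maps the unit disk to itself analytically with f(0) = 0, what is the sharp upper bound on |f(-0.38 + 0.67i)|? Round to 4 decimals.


Step 1: Schwarz lemma: if f: D -> D is analytic with f(0) = 0, then |f(z)| <= |z| for all z in D, and this is sharp (f(z) = z).
Step 2: |z0|^2 = (-0.38)^2 + 0.67^2 = 0.5933
Step 3: |z0| = sqrt(0.5933) = 0.77026
Step 4: Best bound = |z0| = 0.7703

0.7703


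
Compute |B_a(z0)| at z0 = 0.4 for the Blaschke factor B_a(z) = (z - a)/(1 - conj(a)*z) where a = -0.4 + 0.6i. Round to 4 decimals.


Step 1: Numerator z0 - a = 0.4 - (-0.4 + 0.6i) = 0.8 - 0.6i
Step 2: Denominator 1 - conj(a)*z0 = 1 - (-0.4 - 0.6i)*0.4 = 1.16 + 0.24i
Step 3: |z0 - a|^2 = 0.8^2 + (-0.6)^2 = 1; |1 - conj(a)*z0|^2 = 1.16^2 + 0.24^2 = 1.4032
Step 4: |B_a(0.4)| = sqrt(1 / 1.4032) = sqrt(0.712657)
Step 5: = 0.8442

0.8442


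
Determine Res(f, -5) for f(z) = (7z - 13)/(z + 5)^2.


Step 1: Pole of order 2 at z = -5
Step 2: Res = lim d/dz [(z + 5)^2 * f(z)] as z -> -5
Step 3: (z + 5)^2 * f(z) = 7z - 13
Step 4: d/dz[7z - 13] = 7

7


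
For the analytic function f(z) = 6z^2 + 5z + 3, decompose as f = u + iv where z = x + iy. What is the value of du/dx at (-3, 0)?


Step 1: f(z) = 6(x+iy)^2 + 5(x+iy) + 3
Step 2: u = 6(x^2 - y^2) + 5x + 3
Step 3: u_x = 12x + 5
Step 4: At (-3, 0): u_x = -36 + 5 = -31

-31


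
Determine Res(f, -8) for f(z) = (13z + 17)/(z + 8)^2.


Step 1: Pole of order 2 at z = -8
Step 2: Res = lim d/dz [(z + 8)^2 * f(z)] as z -> -8
Step 3: (z + 8)^2 * f(z) = 13z + 17
Step 4: d/dz[13z + 17] = 13

13


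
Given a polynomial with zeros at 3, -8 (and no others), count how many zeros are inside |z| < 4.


Step 1: Check each root:
  z = 3: |3| = 3 < 4
  z = -8: |-8| = 8 >= 4
Step 2: Count = 1

1


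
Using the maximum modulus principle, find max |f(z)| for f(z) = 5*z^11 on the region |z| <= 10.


Step 1: On |z| = 10, |f(z)| = 5 * |z|^11 = 5 * 10^11
Step 2: By maximum modulus principle, maximum is on boundary.
Step 3: Maximum = 5 * 100000000000 = 500000000000

500000000000


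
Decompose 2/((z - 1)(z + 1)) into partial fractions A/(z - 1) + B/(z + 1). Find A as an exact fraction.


Step 1: Multiply both sides by (z - 1) and set z = 1
Step 2: A = 2 / (1 + 1)
Step 3: A = 2 / 2
Step 4: A = 1

1


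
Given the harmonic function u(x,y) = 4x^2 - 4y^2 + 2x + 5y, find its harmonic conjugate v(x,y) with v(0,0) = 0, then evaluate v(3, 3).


Step 1: v_x = -u_y = 8y - 5
Step 2: v_y = u_x = 8x + 2
Step 3: v = 8xy - 5x + 2y + C
Step 4: v(0,0) = 0 => C = 0
Step 5: v(3, 3) = 63

63


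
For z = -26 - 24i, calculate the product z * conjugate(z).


Step 1: conj(z) = -26 + 24i
Step 2: z * conj(z) = (-26)^2 + (-24)^2
Step 3: = 676 + 576 = 1252

1252


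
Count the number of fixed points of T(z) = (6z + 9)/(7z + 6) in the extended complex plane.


Step 1: Fixed points satisfy T(z) = z
Step 2: 7z^2 - 9 = 0
Step 3: Discriminant = 0^2 - 4*7*(-9) = 252
Step 4: Number of fixed points = 2

2


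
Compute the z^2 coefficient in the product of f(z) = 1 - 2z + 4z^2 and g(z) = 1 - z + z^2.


Step 1: z^2 term in f*g comes from: (1)*(z^2) + (-2z)*(-z) + (4z^2)*(1)
Step 2: = 1 + 2 + 4
Step 3: = 7

7


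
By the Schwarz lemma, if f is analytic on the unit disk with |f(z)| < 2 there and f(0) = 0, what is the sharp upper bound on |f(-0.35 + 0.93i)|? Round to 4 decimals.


Step 1: g = f/2 maps D -> D with g(0) = 0, so by the Schwarz lemma |g(z)| <= |z|, i.e. |f(z)| <= 2|z|; this is sharp (f(z) = 2z).
Step 2: |z0|^2 = (-0.35)^2 + 0.93^2 = 0.9874
Step 3: |z0| = sqrt(0.9874) = 0.99368
Step 4: Best bound = 2 * |z0| = 2 * 0.99368 = 1.9874

1.9874


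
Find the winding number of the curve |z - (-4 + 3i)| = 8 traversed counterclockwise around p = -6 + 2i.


Step 1: Center c = (-4, 3), radius = 8
Step 2: |p - c|^2 = (-2)^2 + (-1)^2 = 5
Step 3: r^2 = 64
Step 4: |p-c| < r so winding number = 1

1


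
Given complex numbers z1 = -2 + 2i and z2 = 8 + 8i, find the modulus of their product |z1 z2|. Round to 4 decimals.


Step 1: |z1| = sqrt((-2)^2 + 2^2) = sqrt(8)
Step 2: |z2| = sqrt(8^2 + 8^2) = sqrt(128)
Step 3: |z1*z2| = |z1|*|z2| = sqrt(8) * sqrt(128) = sqrt(8 * 128) = sqrt(1024)
Step 4: = 32.0

32.0


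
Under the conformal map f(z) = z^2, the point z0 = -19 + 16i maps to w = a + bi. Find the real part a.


Step 1: z0 = -19 + 16i
Step 2: z0^2 = (-19)^2 - 16^2 - 608i
Step 3: real part = 361 - 256 = 105

105


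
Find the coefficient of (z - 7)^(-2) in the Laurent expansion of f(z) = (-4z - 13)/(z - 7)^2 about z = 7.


Step 1: Write the numerator in powers of (z - 7): -4z - 13 = -4(z - 7) + (-4*7 - 13) = -4(z - 7) - 41
Step 2: Divide by (z - 7)^2: f(z) = -41(z - 7)^(-2) - 4(z - 7)^(-1)
Step 3: This finite sum is the Laurent series of f about z = 7.
Step 4: Coefficient of (z - 7)^(-2) = -4*7 - 13 = -41

-41


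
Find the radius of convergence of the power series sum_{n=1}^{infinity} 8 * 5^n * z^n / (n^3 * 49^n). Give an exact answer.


Step 1: General term a_n = 8 * 5^n / (n^3 * 49^n)
Step 2: By the root test, |a_n|^(1/n) = 8^(1/n) * 5 / (n^(3/n) * 49) -> 5/49 as n -> infinity (since 8^(1/n) -> 1 and n^(3/n) -> 1)
Step 3: R = 1/lim|a_n|^(1/n) = 49/5

49/5


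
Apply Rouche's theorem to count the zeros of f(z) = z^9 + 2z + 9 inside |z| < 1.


Step 1: On |z| = 1 the three terms have sizes |z^9| = 1^9 = 1, |2z| = 2*1 = 2, |9| = 9
Step 2: The dominant term is g(z) = 9; let h(z) = z^9 + 2z so f = g + h
Step 3: On |z| = 1: |g| = 9 and |h| <= 1 + 2 = 3
Step 4: Since 9 > 3, |h| < |g| on |z| = 1, so by Rouche f has the same number of zeros as g inside |z| < 1
Step 5: g(z) = 9 is a nonzero constant with no zeros inside |z| < 1. Answer = 0

0


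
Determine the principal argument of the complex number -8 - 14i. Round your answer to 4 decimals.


Step 1: z = -8 - 14i
Step 2: arg(z) = atan2(-14, -8)
Step 3: arg(z) = -2.0899

-2.0899


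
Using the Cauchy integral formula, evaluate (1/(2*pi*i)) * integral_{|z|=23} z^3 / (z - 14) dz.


Step 1: f(z) = z^3, a = 14 is inside |z| = 23
Step 2: By Cauchy integral formula: (1/(2pi*i)) * integral = f(a)
Step 3: f(14) = 14^3 = 2744

2744


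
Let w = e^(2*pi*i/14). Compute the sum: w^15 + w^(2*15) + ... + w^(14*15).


Step 1: The sum sum_{j=1}^{n} w^(k*j) equals n if n | k, else 0.
Step 2: Here n = 14, k = 15
Step 3: Does n divide k? 14 | 15 -> False
Step 4: Sum = 0

0


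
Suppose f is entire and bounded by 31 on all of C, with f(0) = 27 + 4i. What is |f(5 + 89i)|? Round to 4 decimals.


Step 1: By Liouville's theorem, a bounded entire function is constant.
Step 2: f(z) = f(0) = 27 + 4i for all z.
Step 3: |f(w)| = |27 + 4i| = sqrt(729 + 16)
Step 4: = 27.2947

27.2947


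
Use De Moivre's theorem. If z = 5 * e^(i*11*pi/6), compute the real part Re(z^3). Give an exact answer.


Step 1: By De Moivre's theorem, z^3 = 5^3 * e^(i*3*11*pi/6) = 125 * (cos(11*pi/2) + i*sin(11*pi/2))
Step 2: |z|^3 = 5^3 = 125
Step 3: Reduce the angle mod 2*pi: 11*pi/2 - 4*pi = 3*pi/2
Step 4: cos(3*pi/2) = 0
Step 5: Re(z^3) = 125 * 0 = 0

0


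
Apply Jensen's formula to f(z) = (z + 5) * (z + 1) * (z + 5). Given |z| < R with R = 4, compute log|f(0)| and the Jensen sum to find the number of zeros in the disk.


Jensen's formula: (1/2pi)*integral log|f(Re^it)|dt = log|f(0)| + sum_{|a_k|<R} log(R/|a_k|)
Step 1: f(0) = 5 * 1 * 5 = 25
Step 2: log|f(0)| = log|-5| + log|-1| + log|-5| = 3.2189
Step 3: Zeros inside |z| < 4: -1
Step 4: Jensen sum = log(4/1) = 1.3863
Step 5: n(R) = number of terms in the Jensen sum = count of zeros inside |z| < 4 = 1

1


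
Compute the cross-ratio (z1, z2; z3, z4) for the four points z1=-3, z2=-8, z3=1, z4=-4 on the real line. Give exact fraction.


Step 1: (z1-z3)(z2-z4) = (-4) * (-4) = 16
Step 2: (z1-z4)(z2-z3) = 1 * (-9) = -9
Step 3: Cross-ratio = -16/9 = -16/9

-16/9


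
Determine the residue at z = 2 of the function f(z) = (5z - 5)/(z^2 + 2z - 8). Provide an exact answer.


Step 1: Q(z) = z^2 + 2z - 8 = (z - 2)(z + 4)
Step 2: Q'(z) = 2z + 2
Step 3: Q'(2) = 6, P(2) = 5
Step 4: Res = P(2)/Q'(2) = 5/6 = 5/6

5/6


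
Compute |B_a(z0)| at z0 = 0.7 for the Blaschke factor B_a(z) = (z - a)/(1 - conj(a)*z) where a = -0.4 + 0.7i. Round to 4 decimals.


Step 1: Numerator z0 - a = 0.7 - (-0.4 + 0.7i) = 1.1 - 0.7i
Step 2: Denominator 1 - conj(a)*z0 = 1 - (-0.4 - 0.7i)*0.7 = 1.28 + 0.49i
Step 3: |z0 - a|^2 = 1.1^2 + (-0.7)^2 = 1.7; |1 - conj(a)*z0|^2 = 1.28^2 + 0.49^2 = 1.8785
Step 4: |B_a(0.7)| = sqrt(1.7 / 1.8785) = sqrt(0.904977)
Step 5: = 0.9513

0.9513


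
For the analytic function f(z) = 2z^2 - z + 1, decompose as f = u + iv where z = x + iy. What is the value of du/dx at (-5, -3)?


Step 1: f(z) = 2(x+iy)^2 - (x+iy) + 1
Step 2: u = 2(x^2 - y^2) - x + 1
Step 3: u_x = 4x - 1
Step 4: At (-5, -3): u_x = -20 - 1 = -21

-21


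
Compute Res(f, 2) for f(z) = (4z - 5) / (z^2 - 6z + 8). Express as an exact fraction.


Step 1: Q(z) = z^2 - 6z + 8 = (z - 2)(z - 4)
Step 2: Q'(z) = 2z - 6
Step 3: Q'(2) = -2, P(2) = 3
Step 4: Res = P(2)/Q'(2) = 3/(-2) = -3/2

-3/2


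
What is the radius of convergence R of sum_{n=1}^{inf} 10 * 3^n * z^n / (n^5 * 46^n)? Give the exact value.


Step 1: General term a_n = 10 * 3^n / (n^5 * 46^n)
Step 2: By the root test, |a_n|^(1/n) = 10^(1/n) * 3 / (n^(5/n) * 46) -> 3/46 as n -> infinity (since 10^(1/n) -> 1 and n^(5/n) -> 1)
Step 3: R = 1/lim|a_n|^(1/n) = 46/3

46/3


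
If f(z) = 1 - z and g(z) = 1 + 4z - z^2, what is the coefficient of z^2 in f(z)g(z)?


Step 1: z^2 term in f*g comes from: (1)*(-z^2) + (-z)*(4z) + (0)*(1)
Step 2: = -1 - 4 + 0
Step 3: = -5

-5


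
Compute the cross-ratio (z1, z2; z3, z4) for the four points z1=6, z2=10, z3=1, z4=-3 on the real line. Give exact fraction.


Step 1: (z1-z3)(z2-z4) = 5 * 13 = 65
Step 2: (z1-z4)(z2-z3) = 9 * 9 = 81
Step 3: Cross-ratio = 65/81 = 65/81

65/81


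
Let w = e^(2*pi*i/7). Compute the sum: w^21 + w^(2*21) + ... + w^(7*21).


Step 1: The sum sum_{j=1}^{n} w^(k*j) equals n if n | k, else 0.
Step 2: Here n = 7, k = 21
Step 3: Does n divide k? 7 | 21 -> True
Step 4: Sum = 7

7


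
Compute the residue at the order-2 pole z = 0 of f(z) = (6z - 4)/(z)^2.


Step 1: Pole of order 2 at z = 0
Step 2: Res = lim d/dz [(z)^2 * f(z)] as z -> 0
Step 3: (z)^2 * f(z) = 6z - 4
Step 4: d/dz[6z - 4] = 6

6


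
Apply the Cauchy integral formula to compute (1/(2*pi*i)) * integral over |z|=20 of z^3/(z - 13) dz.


Step 1: f(z) = z^3, a = 13 is inside |z| = 20
Step 2: By Cauchy integral formula: (1/(2pi*i)) * integral = f(a)
Step 3: f(13) = 13^3 = 2197

2197


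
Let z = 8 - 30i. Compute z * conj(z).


Step 1: conj(z) = 8 + 30i
Step 2: z * conj(z) = 8^2 + (-30)^2
Step 3: = 64 + 900 = 964

964


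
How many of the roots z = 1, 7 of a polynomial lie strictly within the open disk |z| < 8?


Step 1: Check each root:
  z = 1: |1| = 1 < 8
  z = 7: |7| = 7 < 8
Step 2: Count = 2

2


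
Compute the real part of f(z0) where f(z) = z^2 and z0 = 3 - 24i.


Step 1: z0 = 3 - 24i
Step 2: z0^2 = 3^2 - (-24)^2 - 144i
Step 3: real part = 9 - 576 = -567

-567


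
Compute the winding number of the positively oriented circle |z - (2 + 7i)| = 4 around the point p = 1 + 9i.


Step 1: Center c = (2, 7), radius = 4
Step 2: |p - c|^2 = (-1)^2 + 2^2 = 5
Step 3: r^2 = 16
Step 4: |p-c| < r so winding number = 1

1


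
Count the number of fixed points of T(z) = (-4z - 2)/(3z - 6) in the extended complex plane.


Step 1: Fixed points satisfy T(z) = z
Step 2: 3z^2 - 2z + 2 = 0
Step 3: Discriminant = (-2)^2 - 4*3*2 = -20
Step 4: Number of fixed points = 2

2


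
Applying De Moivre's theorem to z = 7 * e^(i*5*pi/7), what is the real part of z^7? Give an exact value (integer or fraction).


Step 1: By De Moivre's theorem, z^7 = 7^7 * e^(i*7*5*pi/7) = 823543 * (cos(5*pi) + i*sin(5*pi))
Step 2: |z|^7 = 7^7 = 823543
Step 3: Reduce the angle mod 2*pi: 5*pi - 4*pi = pi
Step 4: cos(pi) = -1
Step 5: Re(z^7) = 823543 * (-1) = -823543

-823543


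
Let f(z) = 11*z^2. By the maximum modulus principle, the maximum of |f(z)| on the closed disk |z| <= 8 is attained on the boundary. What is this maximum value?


Step 1: On |z| = 8, |f(z)| = 11 * |z|^2 = 11 * 8^2
Step 2: By maximum modulus principle, maximum is on boundary.
Step 3: Maximum = 11 * 64 = 704

704


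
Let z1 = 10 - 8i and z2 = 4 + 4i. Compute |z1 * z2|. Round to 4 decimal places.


Step 1: |z1| = sqrt(10^2 + (-8)^2) = sqrt(164)
Step 2: |z2| = sqrt(4^2 + 4^2) = sqrt(32)
Step 3: |z1*z2| = |z1|*|z2| = sqrt(164) * sqrt(32) = sqrt(164 * 32) = sqrt(5248)
Step 4: = 72.4431

72.4431


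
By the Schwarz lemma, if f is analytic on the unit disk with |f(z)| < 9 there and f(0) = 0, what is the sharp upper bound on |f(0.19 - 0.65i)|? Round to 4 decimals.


Step 1: g = f/9 maps D -> D with g(0) = 0, so by the Schwarz lemma |g(z)| <= |z|, i.e. |f(z)| <= 9|z|; this is sharp (f(z) = 9z).
Step 2: |z0|^2 = 0.19^2 + (-0.65)^2 = 0.4586
Step 3: |z0| = sqrt(0.4586) = 0.6772
Step 4: Best bound = 9 * |z0| = 9 * 0.6772 = 6.0948

6.0948


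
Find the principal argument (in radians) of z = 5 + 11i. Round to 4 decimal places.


Step 1: z = 5 + 11i
Step 2: arg(z) = atan2(11, 5)
Step 3: arg(z) = 1.1442

1.1442


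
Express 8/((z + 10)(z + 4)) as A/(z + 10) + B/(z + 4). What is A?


Step 1: Multiply both sides by (z + 10) and set z = -10
Step 2: A = 8 / (-10 + 4)
Step 3: A = 8 / (-6)
Step 4: A = -4/3

-4/3


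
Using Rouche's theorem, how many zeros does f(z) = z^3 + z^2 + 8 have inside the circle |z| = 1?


Step 1: On |z| = 1 the three terms have sizes |z^3| = 1^3 = 1, |z^2| = 1^2 = 1, |8| = 8
Step 2: The dominant term is g(z) = 8; let h(z) = z^3 + z^2 so f = g + h
Step 3: On |z| = 1: |g| = 8 and |h| <= 1 + 1 = 2
Step 4: Since 8 > 2, |h| < |g| on |z| = 1, so by Rouche f has the same number of zeros as g inside |z| < 1
Step 5: g(z) = 8 is a nonzero constant with no zeros inside |z| < 1. Answer = 0

0


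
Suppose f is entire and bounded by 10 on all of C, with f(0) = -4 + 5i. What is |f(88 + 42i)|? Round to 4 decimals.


Step 1: By Liouville's theorem, a bounded entire function is constant.
Step 2: f(z) = f(0) = -4 + 5i for all z.
Step 3: |f(w)| = |-4 + 5i| = sqrt(16 + 25)
Step 4: = 6.4031

6.4031


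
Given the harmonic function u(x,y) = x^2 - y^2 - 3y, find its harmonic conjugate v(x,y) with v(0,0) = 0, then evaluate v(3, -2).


Step 1: v_x = -u_y = 2y + 3
Step 2: v_y = u_x = 2x + 0
Step 3: v = 2xy + 3x + C
Step 4: v(0,0) = 0 => C = 0
Step 5: v(3, -2) = -3

-3


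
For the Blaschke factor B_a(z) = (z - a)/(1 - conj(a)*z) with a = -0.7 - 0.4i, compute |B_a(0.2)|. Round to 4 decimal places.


Step 1: Numerator z0 - a = 0.2 - (-0.7 - 0.4i) = 0.9 + 0.4i
Step 2: Denominator 1 - conj(a)*z0 = 1 - (-0.7 + 0.4i)*0.2 = 1.14 - 0.08i
Step 3: |z0 - a|^2 = 0.9^2 + 0.4^2 = 0.97; |1 - conj(a)*z0|^2 = 1.14^2 + (-0.08)^2 = 1.306
Step 4: |B_a(0.2)| = sqrt(0.97 / 1.306) = sqrt(0.742726)
Step 5: = 0.8618

0.8618


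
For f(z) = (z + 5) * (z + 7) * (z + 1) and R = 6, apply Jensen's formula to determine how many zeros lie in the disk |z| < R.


Jensen's formula: (1/2pi)*integral log|f(Re^it)|dt = log|f(0)| + sum_{|a_k|<R} log(R/|a_k|)
Step 1: f(0) = 5 * 7 * 1 = 35
Step 2: log|f(0)| = log|-5| + log|-7| + log|-1| = 3.5553
Step 3: Zeros inside |z| < 6: -5, -1
Step 4: Jensen sum = log(6/5) + log(6/1) = 1.9741
Step 5: n(R) = number of terms in the Jensen sum = count of zeros inside |z| < 6 = 2

2


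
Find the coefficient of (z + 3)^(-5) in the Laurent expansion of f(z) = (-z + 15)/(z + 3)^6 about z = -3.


Step 1: Write the numerator in powers of (z + 3): -z + 15 = -(z + 3) + (-1*(-3) + 15) = -(z + 3) + 18
Step 2: Divide by (z + 3)^6: f(z) = 18(z + 3)^(-6) - (z + 3)^(-5)
Step 3: This finite sum is the Laurent series of f about z = -3.
Step 4: Coefficient of (z + 3)^(-5) = coefficient of (z + 3) in the re-centred numerator = -1

-1


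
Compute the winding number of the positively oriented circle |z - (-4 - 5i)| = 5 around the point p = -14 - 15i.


Step 1: Center c = (-4, -5), radius = 5
Step 2: |p - c|^2 = (-10)^2 + (-10)^2 = 200
Step 3: r^2 = 25
Step 4: |p-c| > r so winding number = 0

0


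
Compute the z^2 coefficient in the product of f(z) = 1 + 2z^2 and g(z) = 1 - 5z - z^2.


Step 1: z^2 term in f*g comes from: (1)*(-z^2) + (0)*(-5z) + (2z^2)*(1)
Step 2: = -1 + 0 + 2
Step 3: = 1

1


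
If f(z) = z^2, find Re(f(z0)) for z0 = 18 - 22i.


Step 1: z0 = 18 - 22i
Step 2: z0^2 = 18^2 - (-22)^2 - 792i
Step 3: real part = 324 - 484 = -160

-160


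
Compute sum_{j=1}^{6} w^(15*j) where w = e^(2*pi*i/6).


Step 1: The sum sum_{j=1}^{n} w^(k*j) equals n if n | k, else 0.
Step 2: Here n = 6, k = 15
Step 3: Does n divide k? 6 | 15 -> False
Step 4: Sum = 0

0


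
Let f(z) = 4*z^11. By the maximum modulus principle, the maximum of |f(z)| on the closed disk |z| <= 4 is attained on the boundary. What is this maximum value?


Step 1: On |z| = 4, |f(z)| = 4 * |z|^11 = 4 * 4^11
Step 2: By maximum modulus principle, maximum is on boundary.
Step 3: Maximum = 4 * 4194304 = 16777216

16777216


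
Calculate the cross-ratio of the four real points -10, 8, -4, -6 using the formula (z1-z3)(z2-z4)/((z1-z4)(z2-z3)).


Step 1: (z1-z3)(z2-z4) = (-6) * 14 = -84
Step 2: (z1-z4)(z2-z3) = (-4) * 12 = -48
Step 3: Cross-ratio = 84/48 = 7/4

7/4


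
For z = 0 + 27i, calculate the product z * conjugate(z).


Step 1: conj(z) = 0 - 27i
Step 2: z * conj(z) = 0^2 + 27^2
Step 3: = 0 + 729 = 729

729


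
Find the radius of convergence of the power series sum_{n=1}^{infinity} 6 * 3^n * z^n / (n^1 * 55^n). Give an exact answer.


Step 1: General term a_n = 6 * 3^n / (n^1 * 55^n)
Step 2: By the root test, |a_n|^(1/n) = 6^(1/n) * 3 / (n^(1/n) * 55) -> 3/55 as n -> infinity (since 6^(1/n) -> 1 and n^(1/n) -> 1)
Step 3: R = 1/lim|a_n|^(1/n) = 55/3

55/3


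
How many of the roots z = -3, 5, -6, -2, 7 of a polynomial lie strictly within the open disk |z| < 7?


Step 1: Check each root:
  z = -3: |-3| = 3 < 7
  z = 5: |5| = 5 < 7
  z = -6: |-6| = 6 < 7
  z = -2: |-2| = 2 < 7
  z = 7: |7| = 7 >= 7
Step 2: Count = 4

4


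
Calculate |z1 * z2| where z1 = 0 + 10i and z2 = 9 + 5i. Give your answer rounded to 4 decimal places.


Step 1: |z1| = sqrt(0^2 + 10^2) = sqrt(100)
Step 2: |z2| = sqrt(9^2 + 5^2) = sqrt(106)
Step 3: |z1*z2| = |z1|*|z2| = sqrt(100) * sqrt(106) = sqrt(100 * 106) = sqrt(10600)
Step 4: = 102.9563

102.9563
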